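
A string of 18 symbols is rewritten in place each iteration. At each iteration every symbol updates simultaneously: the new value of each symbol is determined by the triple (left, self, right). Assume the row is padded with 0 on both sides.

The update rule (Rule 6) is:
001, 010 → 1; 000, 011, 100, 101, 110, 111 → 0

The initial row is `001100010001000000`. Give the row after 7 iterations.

110011000000000000

010000110011000000
110001000100000000
000011001100000000
000100010000000000
001100110000000000
010001000000000000
110011000000000000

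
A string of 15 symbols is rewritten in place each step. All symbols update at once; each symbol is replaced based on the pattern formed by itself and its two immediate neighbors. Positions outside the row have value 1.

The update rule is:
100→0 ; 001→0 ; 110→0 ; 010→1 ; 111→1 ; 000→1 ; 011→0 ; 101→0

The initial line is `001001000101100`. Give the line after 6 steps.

001001010100000
001001010101110
001001010100100
001001010100100  (fixed point — unchanged through step 6)

001001010100100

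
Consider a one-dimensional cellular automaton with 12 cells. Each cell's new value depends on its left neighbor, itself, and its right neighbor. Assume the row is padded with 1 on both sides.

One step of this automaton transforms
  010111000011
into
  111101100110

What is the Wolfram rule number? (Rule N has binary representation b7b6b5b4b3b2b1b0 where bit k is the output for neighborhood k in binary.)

position 4: 111 → 0  (bit 7 = 0)
position 5: 110 → 1  (bit 6 = 1)
position 0: 101 → 1  (bit 5 = 1)
position 6: 100 → 1  (bit 4 = 1)
position 3: 011 → 1  (bit 3 = 1)
position 1: 010 → 1  (bit 2 = 1)
position 9: 001 → 1  (bit 1 = 1)
position 7: 000 → 0  (bit 0 = 0)
bits b7..b0 = 01111110 = 126

126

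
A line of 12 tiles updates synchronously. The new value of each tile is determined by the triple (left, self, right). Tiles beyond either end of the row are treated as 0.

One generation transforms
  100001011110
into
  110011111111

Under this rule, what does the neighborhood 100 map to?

1

At position 1 the neighborhood is 100; the next row has 1 there.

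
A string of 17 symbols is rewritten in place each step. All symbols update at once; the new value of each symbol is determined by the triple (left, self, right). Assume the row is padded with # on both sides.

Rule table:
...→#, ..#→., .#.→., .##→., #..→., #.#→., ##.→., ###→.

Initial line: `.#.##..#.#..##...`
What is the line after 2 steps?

.#############...

...............#.
.#############...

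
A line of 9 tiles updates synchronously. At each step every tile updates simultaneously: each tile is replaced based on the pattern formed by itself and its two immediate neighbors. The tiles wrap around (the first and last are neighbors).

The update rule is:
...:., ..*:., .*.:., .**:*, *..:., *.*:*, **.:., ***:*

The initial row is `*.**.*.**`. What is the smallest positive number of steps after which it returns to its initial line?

9

step 1: .**.*.***
step 2: **.*.***.
step 3: *.*.***.*
step 4: .*.***.**
step 5: *.***.**.
step 6: .***.**.*
step 7: ***.**.*.
step 8: **.**.*.*
step 9: *.**.*.**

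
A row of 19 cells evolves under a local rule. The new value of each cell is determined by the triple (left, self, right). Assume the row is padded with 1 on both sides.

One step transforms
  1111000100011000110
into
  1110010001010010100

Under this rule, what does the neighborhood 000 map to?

At position 5 the neighborhood is 000; the next row has 1 there.

1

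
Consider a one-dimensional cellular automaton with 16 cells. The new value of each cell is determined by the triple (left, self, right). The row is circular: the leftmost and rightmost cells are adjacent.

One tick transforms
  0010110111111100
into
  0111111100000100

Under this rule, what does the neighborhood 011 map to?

1

At position 4 the neighborhood is 011; the next row has 1 there.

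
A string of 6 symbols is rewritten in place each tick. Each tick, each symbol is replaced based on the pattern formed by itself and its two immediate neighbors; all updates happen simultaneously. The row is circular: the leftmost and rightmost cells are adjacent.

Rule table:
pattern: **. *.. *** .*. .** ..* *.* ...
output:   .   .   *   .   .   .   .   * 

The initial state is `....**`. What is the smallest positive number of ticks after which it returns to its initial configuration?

.**...
....**

2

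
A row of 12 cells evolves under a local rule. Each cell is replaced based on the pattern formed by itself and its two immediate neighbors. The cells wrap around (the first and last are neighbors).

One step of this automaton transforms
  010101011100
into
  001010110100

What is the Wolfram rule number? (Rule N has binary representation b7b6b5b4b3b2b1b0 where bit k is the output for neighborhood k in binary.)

position 8: 111 → 0  (bit 7 = 0)
position 9: 110 → 1  (bit 6 = 1)
position 2: 101 → 1  (bit 5 = 1)
position 10: 100 → 0  (bit 4 = 0)
position 7: 011 → 1  (bit 3 = 1)
position 1: 010 → 0  (bit 2 = 0)
position 0: 001 → 0  (bit 1 = 0)
position 11: 000 → 0  (bit 0 = 0)
bits b7..b0 = 01101000 = 104

104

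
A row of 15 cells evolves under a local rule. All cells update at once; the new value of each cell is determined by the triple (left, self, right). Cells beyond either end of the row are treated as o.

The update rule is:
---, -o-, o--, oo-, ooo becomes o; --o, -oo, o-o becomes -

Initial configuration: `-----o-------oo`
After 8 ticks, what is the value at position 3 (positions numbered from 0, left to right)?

oooo-ooooooo--o
oooo--ooooooo--
ooooo--ooooooo-
oooooo--oooooo-
ooooooo--ooooo-
oooooooo--oooo-
ooooooooo--ooo-
oooooooooo--oo-
position 3 holds o

o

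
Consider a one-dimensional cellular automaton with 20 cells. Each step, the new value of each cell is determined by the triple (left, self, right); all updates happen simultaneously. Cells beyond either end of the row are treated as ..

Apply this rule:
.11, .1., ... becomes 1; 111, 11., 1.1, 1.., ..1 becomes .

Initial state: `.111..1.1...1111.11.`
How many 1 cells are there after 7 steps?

.1....1.1.1.1....1..
.1.11.1.1.1.1.11.1.1
.1.1..1.1.1.1.1..1.1
.1.1..1.1.1.1.1..1.1  (fixed point — unchanged through step 7)
count of 1: 9

9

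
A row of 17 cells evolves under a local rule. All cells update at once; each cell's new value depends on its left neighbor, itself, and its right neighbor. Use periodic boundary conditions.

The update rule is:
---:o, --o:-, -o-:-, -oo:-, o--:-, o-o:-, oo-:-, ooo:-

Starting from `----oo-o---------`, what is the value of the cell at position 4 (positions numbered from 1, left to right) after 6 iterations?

-

iteration 1: ooo------oooooooo
iteration 2: ----oooo---------
iteration 3: ooo------oooooooo  (repeats iteration 1; period 2)
iteration 6: ----oooo---------
position 4 holds -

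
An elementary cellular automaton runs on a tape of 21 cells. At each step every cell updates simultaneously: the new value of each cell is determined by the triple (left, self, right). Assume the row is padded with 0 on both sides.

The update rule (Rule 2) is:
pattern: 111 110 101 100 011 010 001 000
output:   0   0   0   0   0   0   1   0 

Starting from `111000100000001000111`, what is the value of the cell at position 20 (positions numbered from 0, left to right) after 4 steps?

0

000001000000010001000
000010000000100010000
000100000001000100000
001000000010001000000
position 20 holds 0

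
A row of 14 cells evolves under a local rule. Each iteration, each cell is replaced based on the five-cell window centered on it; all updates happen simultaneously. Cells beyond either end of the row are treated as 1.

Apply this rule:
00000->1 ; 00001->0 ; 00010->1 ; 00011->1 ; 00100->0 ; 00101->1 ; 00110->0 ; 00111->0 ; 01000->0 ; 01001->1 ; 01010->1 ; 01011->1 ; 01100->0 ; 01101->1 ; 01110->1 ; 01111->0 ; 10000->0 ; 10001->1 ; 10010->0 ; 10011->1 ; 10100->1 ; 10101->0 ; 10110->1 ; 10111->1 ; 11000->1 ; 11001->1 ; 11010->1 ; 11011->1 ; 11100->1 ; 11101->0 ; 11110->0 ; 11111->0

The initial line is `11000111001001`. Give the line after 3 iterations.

01111011100110
11000111111011
01111000000110

01111000000110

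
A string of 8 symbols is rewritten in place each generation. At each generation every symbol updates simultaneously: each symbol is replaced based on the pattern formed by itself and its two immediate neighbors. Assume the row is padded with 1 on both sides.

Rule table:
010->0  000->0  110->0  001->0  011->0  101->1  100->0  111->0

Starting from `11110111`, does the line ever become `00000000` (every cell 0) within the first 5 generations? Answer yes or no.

00001000
00000000
all cells are 0 at generation 2

yes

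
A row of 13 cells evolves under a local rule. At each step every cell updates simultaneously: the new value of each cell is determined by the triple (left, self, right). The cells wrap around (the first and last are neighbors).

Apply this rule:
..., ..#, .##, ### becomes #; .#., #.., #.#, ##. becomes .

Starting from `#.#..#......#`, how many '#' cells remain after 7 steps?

....#..######
.###..######.
###..######..
##..######..#
#..######..##
..######..###
.######..###.
count of #: 9

9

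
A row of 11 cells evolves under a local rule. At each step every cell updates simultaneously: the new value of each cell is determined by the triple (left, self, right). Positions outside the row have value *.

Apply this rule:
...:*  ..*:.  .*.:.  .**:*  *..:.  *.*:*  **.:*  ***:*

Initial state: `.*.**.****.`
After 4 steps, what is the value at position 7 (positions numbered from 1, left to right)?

*

*.*********
***********
***********  (fixed point — unchanged through step 4)
position 7 holds *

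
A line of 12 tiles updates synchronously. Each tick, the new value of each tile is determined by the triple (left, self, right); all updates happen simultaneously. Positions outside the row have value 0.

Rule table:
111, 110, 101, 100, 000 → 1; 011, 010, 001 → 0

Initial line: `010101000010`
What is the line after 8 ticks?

100100100101

001010111001
100101011100
010010101111
001001010111
100100101011
010010010101
001001001010
100100100101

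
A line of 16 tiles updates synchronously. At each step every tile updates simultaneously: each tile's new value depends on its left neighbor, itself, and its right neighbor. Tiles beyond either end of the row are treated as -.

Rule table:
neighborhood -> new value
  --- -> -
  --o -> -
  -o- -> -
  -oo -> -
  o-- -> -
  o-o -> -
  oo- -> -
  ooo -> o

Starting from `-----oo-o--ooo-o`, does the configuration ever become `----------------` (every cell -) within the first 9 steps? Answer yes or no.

yes

step 1: ------------o---
step 2: ----------------
all cells are - at step 2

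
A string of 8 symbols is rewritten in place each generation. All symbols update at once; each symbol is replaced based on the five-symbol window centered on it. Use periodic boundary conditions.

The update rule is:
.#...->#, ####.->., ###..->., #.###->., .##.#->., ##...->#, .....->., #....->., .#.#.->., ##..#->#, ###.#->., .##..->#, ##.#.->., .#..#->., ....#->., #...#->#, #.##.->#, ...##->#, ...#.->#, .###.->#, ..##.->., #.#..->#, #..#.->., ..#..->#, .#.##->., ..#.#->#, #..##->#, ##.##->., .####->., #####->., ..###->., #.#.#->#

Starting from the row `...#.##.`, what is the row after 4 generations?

..##.###
##....#.
###..##.
.#.##...

.#.##...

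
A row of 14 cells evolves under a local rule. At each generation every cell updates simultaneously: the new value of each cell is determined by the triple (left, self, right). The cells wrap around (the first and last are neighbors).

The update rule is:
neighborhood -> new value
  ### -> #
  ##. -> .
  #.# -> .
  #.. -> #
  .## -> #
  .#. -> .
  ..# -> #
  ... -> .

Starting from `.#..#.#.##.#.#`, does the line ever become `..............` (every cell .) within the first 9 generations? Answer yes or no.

no

..##....#.....
.##.#..#.#....
##...##...#...
#.#.##.#.#.#.#
....#........#
#..#.#......#.
.##...#....#..
##.#.#.#..#.#.
#.......##....
generation 9 is #.......##...., still not uniform .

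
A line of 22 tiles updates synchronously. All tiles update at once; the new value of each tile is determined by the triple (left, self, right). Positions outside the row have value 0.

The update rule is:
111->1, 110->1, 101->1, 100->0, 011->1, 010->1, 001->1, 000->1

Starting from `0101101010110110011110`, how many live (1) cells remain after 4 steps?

21

step 1: 1111111111111110111110
step 2: 1111111111111111111110
step 3: 1111111111111111111110  (fixed point — unchanged through step 4)
count of 1: 21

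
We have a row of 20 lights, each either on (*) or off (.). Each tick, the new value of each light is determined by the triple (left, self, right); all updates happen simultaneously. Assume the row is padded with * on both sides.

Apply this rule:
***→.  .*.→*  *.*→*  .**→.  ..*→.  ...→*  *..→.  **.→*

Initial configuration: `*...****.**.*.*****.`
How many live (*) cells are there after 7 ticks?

12

*.*....**.****....**
***.**..**...*.**...
..**.*...*.*.**.*.*.
...***.*.****.******
.*...****...**......
**.*....*.*..*.****.
.***.**.***..**...**
count of *: 12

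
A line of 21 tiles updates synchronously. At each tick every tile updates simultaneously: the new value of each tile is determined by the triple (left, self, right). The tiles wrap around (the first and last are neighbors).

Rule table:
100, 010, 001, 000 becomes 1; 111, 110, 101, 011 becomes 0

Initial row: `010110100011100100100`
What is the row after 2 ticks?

tick 1: 110000111100011111111
tick 2: 001111000011100000000

001111000011100000000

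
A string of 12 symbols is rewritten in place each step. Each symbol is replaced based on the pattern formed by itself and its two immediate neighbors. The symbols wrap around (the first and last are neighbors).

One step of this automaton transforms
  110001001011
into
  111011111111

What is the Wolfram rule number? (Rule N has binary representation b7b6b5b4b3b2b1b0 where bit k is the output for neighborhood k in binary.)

254

position 0: 111 → 1  (bit 7 = 1)
position 1: 110 → 1  (bit 6 = 1)
position 9: 101 → 1  (bit 5 = 1)
position 2: 100 → 1  (bit 4 = 1)
position 10: 011 → 1  (bit 3 = 1)
position 5: 010 → 1  (bit 2 = 1)
position 4: 001 → 1  (bit 1 = 1)
position 3: 000 → 0  (bit 0 = 0)
bits b7..b0 = 11111110 = 254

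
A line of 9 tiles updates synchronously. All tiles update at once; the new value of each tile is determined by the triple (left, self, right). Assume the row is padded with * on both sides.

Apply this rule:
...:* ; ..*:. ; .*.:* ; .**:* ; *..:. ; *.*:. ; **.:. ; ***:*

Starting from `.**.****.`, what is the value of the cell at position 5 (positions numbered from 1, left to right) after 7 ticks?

*

.*..***..
.*..**...
.*..*..*.
.*..*..*.  (fixed point — unchanged through tick 7)
position 5 holds *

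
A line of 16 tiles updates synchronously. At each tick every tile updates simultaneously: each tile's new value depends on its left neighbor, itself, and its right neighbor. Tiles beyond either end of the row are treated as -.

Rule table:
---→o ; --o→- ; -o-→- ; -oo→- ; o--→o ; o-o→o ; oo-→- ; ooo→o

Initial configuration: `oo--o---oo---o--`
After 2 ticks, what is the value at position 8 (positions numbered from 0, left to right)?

--o--oo---oo--oo
o--o---oo---o---
position 8 holds o

o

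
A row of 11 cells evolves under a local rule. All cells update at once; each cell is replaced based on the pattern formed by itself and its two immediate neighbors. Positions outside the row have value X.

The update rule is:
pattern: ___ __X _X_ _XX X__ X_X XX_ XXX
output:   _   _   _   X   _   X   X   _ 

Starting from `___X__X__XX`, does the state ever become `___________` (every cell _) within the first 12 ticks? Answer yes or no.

_________X_
__________X
__________X  (fixed point — unchanged through tick 12)
tick 12 is __________X, still not uniform _

no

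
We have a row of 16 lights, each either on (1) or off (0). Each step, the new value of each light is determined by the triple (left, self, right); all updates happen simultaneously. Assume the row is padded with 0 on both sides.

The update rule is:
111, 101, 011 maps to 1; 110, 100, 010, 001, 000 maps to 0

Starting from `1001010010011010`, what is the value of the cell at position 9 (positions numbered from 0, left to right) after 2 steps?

step 1: 0000100000010100
step 2: 0000000000001000
position 9 holds 0

0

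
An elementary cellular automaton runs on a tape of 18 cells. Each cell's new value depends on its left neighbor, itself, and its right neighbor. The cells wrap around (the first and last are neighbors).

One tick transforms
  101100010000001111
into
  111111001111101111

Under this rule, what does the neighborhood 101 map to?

At position 1 the neighborhood is 101; the next row has 1 there.

1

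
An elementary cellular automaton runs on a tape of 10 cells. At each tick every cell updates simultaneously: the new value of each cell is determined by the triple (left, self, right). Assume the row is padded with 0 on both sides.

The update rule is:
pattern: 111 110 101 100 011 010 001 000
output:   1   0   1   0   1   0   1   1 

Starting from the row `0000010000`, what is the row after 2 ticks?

1111001110

tick 1: 1111100111
tick 2: 1111001110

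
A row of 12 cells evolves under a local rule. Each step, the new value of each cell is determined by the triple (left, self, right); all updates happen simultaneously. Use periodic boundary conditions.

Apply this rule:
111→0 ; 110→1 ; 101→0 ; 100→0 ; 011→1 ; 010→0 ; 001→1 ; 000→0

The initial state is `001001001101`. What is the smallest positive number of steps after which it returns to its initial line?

010010011100
100100110100
001001110001
010011010010
100111000100
001101001001
011100010010
110100100100
110001001001
010010010011
000100100111
001001001101

12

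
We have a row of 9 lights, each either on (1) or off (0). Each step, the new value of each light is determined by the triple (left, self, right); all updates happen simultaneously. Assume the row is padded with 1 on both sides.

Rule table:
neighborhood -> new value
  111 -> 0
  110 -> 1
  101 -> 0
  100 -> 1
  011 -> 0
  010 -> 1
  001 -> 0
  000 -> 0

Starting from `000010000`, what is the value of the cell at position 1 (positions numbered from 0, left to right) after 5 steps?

0

100011000
110001100
011000110
001100010
100110010
position 1 holds 0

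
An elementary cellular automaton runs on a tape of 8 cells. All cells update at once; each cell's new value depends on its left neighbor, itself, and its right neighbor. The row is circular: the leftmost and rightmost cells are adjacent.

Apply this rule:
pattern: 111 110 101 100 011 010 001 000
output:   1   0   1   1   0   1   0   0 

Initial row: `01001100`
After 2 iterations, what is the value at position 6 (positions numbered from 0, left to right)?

01100010
00010011
position 6 holds 1

1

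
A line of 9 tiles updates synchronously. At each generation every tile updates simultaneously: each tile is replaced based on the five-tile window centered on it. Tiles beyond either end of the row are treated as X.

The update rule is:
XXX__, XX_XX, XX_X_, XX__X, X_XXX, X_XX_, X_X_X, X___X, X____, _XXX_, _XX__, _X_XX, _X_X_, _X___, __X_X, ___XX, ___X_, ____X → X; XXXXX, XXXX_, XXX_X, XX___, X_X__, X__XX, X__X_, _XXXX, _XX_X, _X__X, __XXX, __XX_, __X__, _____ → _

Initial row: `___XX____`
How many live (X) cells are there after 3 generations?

4

_XX_X_XXX
XX_XXXX__
__XX__XX_
count of X: 4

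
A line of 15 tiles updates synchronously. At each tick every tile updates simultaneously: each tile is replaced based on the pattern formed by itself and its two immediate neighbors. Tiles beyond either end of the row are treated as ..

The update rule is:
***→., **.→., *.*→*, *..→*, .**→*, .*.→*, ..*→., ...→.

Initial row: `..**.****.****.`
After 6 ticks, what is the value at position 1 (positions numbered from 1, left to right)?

..*.**...**...*
..***.*..*.*..*
..*..***.****.*
..**.*..**...**
..*.***.*.*..*.
..***..*****.**
position 1 holds .

.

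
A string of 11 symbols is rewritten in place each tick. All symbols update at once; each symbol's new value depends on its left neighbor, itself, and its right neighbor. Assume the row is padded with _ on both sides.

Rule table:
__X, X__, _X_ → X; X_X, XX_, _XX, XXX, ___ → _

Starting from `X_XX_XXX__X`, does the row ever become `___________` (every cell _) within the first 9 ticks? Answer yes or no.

X_______XXX
XX_____X___
__X___XXX__
_XXX_X___X_
X____XX_XXX
XX__X______
__XXXX_____
_X____X____
XXX__XXX___
tick 9 is XXX__XXX___, still not uniform _

no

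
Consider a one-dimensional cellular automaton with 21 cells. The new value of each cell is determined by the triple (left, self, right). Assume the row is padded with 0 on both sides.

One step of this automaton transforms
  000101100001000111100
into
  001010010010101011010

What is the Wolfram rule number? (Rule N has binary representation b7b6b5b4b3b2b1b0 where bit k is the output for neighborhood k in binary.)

position 16: 111 → 1  (bit 7 = 1)
position 6: 110 → 0  (bit 6 = 0)
position 4: 101 → 1  (bit 5 = 1)
position 7: 100 → 1  (bit 4 = 1)
position 5: 011 → 0  (bit 3 = 0)
position 3: 010 → 0  (bit 2 = 0)
position 2: 001 → 1  (bit 1 = 1)
position 0: 000 → 0  (bit 0 = 0)
bits b7..b0 = 10110010 = 178

178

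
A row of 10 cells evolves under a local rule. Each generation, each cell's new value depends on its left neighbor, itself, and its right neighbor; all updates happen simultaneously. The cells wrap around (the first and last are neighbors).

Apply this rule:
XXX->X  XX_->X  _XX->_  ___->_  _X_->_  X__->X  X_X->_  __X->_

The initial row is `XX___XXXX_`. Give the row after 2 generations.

_XX___XXX_
__XX___XXX

__XX___XXX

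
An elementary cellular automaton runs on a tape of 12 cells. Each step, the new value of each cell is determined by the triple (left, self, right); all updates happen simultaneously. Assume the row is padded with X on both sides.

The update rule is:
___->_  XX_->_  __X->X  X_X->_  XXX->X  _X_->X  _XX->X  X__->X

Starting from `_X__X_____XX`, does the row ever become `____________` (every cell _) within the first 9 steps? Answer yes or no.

no

_XXXXX___XXX
_XXXX_X_XXXX
_XXX__X_XXXX
_XX_XXX_XXXX
_X__XX__XXXX
_XXXX_XXXXXX
_XXX__XXXXXX
_XX_XXXXXXXX
_X__XXXXXXXX
step 9 is _X__XXXXXXXX, still not uniform _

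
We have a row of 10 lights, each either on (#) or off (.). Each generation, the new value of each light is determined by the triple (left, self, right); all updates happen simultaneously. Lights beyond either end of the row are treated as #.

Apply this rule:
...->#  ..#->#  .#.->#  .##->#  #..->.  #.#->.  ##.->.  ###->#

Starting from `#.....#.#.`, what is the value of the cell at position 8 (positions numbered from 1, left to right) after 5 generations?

.

generation 1: ..#####.#.
generation 2: .#####..#.
generation 3: .####..##.
generation 4: .###..##..
generation 5: .##..##..#
position 8 holds .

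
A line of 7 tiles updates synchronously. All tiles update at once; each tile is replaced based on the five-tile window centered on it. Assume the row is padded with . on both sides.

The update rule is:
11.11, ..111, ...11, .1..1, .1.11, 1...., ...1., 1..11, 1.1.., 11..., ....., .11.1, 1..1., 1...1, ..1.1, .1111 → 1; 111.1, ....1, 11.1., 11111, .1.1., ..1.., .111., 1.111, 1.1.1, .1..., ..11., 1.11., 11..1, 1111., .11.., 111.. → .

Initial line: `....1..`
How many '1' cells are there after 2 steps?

4

step 1: 11.1..1
step 2: .1.111.
count of 1: 4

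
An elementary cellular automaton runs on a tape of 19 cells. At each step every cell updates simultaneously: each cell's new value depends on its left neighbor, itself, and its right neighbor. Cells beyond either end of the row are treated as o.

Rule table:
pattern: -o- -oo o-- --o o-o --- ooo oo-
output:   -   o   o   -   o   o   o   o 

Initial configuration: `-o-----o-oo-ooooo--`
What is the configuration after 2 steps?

ooooooo-ooooooooooo

o-oooo--oooooooooo-
ooooooo-ooooooooooo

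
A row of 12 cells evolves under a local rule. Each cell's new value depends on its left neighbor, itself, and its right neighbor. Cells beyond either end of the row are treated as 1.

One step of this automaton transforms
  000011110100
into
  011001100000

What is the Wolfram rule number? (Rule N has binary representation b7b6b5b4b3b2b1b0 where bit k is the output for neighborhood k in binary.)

position 5: 111 → 1  (bit 7 = 1)
position 7: 110 → 0  (bit 6 = 0)
position 8: 101 → 0  (bit 5 = 0)
position 0: 100 → 0  (bit 4 = 0)
position 4: 011 → 0  (bit 3 = 0)
position 9: 010 → 0  (bit 2 = 0)
position 3: 001 → 0  (bit 1 = 0)
position 1: 000 → 1  (bit 0 = 1)
bits b7..b0 = 10000001 = 129

129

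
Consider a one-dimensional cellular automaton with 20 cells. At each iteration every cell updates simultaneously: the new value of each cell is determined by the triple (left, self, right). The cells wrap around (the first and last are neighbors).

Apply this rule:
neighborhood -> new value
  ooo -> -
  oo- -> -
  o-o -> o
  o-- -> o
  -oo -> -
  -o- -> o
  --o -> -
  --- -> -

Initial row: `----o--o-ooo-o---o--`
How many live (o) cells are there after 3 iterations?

8

----oo-oo---ooo--oo-
------o--o-----o---o
o-----oo-oo----oo--o
count of o: 8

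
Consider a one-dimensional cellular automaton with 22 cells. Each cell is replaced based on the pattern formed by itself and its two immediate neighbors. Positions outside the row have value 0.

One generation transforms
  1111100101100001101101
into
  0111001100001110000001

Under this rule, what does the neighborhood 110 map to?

At position 4 the neighborhood is 110; the next row has 0 there.

0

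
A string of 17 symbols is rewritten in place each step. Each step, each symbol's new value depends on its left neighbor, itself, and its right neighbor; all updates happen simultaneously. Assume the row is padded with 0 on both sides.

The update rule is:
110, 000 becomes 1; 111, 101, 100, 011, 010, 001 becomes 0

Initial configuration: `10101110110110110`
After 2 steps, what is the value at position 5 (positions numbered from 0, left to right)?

0

00000010010010010
11111000000000000
position 5 holds 0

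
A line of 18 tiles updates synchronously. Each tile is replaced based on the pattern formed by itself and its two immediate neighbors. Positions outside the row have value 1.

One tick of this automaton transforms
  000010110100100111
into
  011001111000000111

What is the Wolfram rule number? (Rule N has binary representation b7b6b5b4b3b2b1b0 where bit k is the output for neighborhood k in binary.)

position 16: 111 → 1  (bit 7 = 1)
position 7: 110 → 1  (bit 6 = 1)
position 5: 101 → 1  (bit 5 = 1)
position 0: 100 → 0  (bit 4 = 0)
position 6: 011 → 1  (bit 3 = 1)
position 4: 010 → 0  (bit 2 = 0)
position 3: 001 → 0  (bit 1 = 0)
position 1: 000 → 1  (bit 0 = 1)
bits b7..b0 = 11101001 = 233

233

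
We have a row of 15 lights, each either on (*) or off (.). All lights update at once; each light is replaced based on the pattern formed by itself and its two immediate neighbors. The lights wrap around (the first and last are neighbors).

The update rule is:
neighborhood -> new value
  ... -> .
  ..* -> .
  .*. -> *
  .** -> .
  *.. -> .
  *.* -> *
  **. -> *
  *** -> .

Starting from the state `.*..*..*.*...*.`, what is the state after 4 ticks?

.*..*....*...*.

.*..*..***...*.
.*..*....*...*.
.*..*....*...*.  (fixed point — unchanged through tick 4)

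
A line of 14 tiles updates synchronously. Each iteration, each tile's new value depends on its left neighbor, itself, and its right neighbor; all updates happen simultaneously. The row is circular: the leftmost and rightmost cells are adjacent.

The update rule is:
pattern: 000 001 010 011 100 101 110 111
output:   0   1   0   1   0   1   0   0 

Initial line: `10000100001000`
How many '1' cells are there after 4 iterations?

3

00001000010001
00010000100010
00100001000100
01000010001000
count of 1: 3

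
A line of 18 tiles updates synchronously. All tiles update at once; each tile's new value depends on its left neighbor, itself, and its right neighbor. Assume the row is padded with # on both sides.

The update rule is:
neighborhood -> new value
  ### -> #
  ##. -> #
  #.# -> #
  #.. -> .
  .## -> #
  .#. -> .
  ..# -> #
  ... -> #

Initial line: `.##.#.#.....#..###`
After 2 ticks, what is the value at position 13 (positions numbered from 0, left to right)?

####.#..####..####
#####..#####.#####
position 13 holds #

#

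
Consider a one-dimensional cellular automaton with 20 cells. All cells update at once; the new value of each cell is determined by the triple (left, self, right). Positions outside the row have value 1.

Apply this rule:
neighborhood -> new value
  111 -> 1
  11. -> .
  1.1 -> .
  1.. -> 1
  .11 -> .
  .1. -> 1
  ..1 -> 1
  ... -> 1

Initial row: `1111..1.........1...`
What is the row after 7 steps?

11111.111.1111111111

111.1111111111111111
11...111111111111111
1.111.11111111111111
...1...1111111111111
1111111.111111111111
111111...11111111111
11111.111.1111111111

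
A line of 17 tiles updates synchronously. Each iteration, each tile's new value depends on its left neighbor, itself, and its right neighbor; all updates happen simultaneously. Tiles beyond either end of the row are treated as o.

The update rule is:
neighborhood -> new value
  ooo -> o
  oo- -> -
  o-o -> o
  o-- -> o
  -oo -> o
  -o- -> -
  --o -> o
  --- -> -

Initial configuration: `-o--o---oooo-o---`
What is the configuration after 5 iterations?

-o-oooo-o-o-ooooo

iteration 1: o-oo-o-oooo-o-o-o
iteration 2: -oo-o-oooo-o-o-oo
iteration 3: oo-o-oooo-o-o-ooo
iteration 4: o-o-oooo-o-o-oooo
iteration 5: -o-oooo-o-o-ooooo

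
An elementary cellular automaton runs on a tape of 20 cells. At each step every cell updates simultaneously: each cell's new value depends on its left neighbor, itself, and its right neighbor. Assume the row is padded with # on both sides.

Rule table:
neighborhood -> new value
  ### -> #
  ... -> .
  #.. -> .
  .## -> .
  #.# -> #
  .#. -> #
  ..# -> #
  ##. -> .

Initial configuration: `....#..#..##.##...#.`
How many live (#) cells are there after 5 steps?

step 1: ...##.##.#..#....###
step 2: ..#..#..##.##...#.##
step 3: .##.##.#..#....###.#
step 4: #..#..##.##...#.#.#.
step 5: ..##.#..#....#######
count of #: 11

11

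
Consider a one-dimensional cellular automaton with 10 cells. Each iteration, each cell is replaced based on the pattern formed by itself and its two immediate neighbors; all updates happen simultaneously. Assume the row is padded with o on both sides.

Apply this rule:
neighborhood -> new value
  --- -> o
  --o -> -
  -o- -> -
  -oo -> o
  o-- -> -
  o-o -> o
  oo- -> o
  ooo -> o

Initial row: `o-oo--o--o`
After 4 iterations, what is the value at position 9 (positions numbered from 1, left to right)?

oooo-----o
oooo-ooo-o
oooooooooo
oooooooooo
position 9 holds o

o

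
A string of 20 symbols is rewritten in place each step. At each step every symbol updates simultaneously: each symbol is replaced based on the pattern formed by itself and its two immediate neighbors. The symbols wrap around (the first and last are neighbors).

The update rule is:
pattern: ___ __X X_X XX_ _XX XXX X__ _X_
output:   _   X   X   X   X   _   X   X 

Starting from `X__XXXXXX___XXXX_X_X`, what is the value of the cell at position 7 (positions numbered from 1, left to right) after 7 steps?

XXXX____XX_XX__XXXXX
___XX__XXXXXXXXX____
__XXXXXX_______XX___
_XX____XX_____XXXX__
XXXX__XXXX___XX__XX_
X__XXXX__XX_XXXXXXXX
XXXX__XXXXXXX_______
position 7 holds X

X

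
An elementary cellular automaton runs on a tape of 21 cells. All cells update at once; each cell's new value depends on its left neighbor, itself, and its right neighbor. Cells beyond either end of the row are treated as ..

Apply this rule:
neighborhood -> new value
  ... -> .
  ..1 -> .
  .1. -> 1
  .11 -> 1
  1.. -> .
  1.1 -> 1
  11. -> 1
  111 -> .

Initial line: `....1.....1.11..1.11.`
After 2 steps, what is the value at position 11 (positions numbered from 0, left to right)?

.

step 1: ....1.....1111..1111.
step 2: ....1.....1..1..1..1.
position 11 holds .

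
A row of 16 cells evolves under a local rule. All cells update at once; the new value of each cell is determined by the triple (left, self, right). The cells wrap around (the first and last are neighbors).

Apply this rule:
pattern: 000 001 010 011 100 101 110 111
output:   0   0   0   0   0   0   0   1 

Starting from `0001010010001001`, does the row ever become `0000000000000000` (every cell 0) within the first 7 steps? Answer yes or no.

0000000000000000
all cells are 0 at step 1

yes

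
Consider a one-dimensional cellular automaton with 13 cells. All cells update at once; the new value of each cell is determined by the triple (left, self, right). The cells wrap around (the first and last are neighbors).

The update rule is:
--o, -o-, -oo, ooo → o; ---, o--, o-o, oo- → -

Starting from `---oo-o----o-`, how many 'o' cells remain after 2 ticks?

--oo--o---oo-
-oo--oo--oo--
count of o: 6

6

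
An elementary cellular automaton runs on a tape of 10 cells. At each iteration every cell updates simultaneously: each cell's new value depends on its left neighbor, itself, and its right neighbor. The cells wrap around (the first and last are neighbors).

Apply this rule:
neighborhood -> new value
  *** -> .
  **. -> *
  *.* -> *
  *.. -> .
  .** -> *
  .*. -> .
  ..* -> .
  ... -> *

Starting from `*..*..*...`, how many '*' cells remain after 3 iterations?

iteration 1: ........*.
iteration 2: *******...
iteration 3: *.....*.*.
count of *: 3

3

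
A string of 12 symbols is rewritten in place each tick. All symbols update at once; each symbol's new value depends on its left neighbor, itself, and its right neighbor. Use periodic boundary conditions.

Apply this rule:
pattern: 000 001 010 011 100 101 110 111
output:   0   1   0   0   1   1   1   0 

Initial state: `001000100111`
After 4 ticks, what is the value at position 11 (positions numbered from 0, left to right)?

0

tick 1: 110101011001
tick 2: 011010101110
tick 3: 101101010011
tick 4: 110110101100
position 11 holds 0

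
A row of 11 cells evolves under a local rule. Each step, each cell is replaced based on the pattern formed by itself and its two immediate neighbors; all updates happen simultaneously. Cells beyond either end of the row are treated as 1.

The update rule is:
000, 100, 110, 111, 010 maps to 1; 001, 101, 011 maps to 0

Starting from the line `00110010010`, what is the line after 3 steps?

step 1: 10011011010
step 2: 11001001010
step 3: 11101101010

11101101010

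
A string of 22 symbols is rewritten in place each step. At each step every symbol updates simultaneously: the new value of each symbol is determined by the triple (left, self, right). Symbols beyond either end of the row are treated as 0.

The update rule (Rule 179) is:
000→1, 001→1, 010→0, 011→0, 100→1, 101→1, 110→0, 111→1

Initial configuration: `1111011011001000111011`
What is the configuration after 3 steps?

0110100100110101010100

step 1: 0110100100110111010100
step 2: 1001011011001010101011
step 3: 0110100100110101010100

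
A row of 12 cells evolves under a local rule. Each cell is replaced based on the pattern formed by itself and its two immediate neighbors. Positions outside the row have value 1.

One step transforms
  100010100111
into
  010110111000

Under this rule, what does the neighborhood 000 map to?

At position 2 the neighborhood is 000; the next row has 0 there.

0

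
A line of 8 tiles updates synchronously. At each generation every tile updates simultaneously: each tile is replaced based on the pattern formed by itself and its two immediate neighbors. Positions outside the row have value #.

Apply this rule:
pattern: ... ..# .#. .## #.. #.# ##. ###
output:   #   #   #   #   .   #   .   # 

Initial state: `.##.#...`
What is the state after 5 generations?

#.######

generation 1: ##.##.##
generation 2: #.##.###
generation 3: .##.####
generation 4: ##.#####
generation 5: #.######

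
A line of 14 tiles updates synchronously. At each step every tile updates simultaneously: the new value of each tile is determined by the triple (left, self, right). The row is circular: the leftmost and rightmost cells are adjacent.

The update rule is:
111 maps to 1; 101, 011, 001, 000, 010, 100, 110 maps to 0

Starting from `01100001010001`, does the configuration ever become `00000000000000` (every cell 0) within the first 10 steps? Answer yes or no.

yes

step 1: 00000000000000
all cells are 0 at step 1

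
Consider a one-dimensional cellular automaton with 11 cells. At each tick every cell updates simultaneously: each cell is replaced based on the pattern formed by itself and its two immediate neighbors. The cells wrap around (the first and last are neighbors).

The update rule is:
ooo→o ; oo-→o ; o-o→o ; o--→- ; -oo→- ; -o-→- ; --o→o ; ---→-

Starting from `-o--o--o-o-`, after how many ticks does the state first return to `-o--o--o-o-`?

11

tick 1: o--o--o-o--
tick 2: --o--o-o--o
tick 3: -o--o-o--o-
tick 4: o--o-o--o--
tick 5: --o-o--o--o
tick 6: -o-o--o--o-
tick 7: o-o--o--o--
tick 8: -o--o--o--o
tick 9: o--o--o--o-
tick 10: --o--o--o-o
tick 11: -o--o--o-o-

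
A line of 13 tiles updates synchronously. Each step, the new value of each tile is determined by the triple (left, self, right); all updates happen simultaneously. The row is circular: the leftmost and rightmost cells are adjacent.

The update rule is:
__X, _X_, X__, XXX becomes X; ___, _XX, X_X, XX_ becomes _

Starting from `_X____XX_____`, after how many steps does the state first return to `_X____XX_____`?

XXX__X__X____
_X_XXXXXXX__X
_X__XXXXX_XXX
_XXX_XXX___X_
X_X___X_X_XXX
__XX_XX_X__XX
XX______XXX__
__X____X_X_XX
XXXX__XX_X___
_XX_XX___XX_X
______X_X___X
X____XX_XX_XX
_X__X_______X
_XXXXX_____XX
__XXX_X___X__
_X_X__XX_XXX_
XX_XXX____X_X
X___X_X__XX__
XX_XX_XXX__XX
X______X_XX_X
_X____XX_____

21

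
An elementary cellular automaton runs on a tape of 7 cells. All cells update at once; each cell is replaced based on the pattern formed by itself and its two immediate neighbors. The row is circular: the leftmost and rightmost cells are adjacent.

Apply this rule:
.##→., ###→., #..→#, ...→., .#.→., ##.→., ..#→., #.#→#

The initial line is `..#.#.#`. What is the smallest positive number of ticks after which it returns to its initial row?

#..#.#.
.#..#.#
#.#..#.
.#.#..#
#.#.#..
.#.#.#.
..#.#.#

7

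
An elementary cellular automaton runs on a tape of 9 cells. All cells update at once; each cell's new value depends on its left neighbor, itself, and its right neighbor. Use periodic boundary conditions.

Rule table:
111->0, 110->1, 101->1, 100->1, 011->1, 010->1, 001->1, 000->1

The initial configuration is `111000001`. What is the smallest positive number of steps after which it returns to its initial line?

2

step 1: 001111111
step 2: 111000001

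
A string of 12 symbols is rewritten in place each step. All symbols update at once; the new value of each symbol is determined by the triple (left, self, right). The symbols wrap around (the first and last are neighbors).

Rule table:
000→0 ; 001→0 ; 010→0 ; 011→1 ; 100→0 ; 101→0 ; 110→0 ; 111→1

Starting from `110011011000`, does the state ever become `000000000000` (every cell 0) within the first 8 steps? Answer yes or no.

100010010000
000000000000
all cells are 0 at step 2

yes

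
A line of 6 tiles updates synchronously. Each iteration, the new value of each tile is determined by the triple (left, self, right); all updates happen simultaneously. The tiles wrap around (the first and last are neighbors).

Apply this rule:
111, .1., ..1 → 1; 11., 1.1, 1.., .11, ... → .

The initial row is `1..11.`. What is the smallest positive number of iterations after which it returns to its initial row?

iteration 1: 1.1...
iteration 2: 1.1..1
iteration 3: ..1.1.
iteration 4: .11.1.
iteration 5: 1...1.
iteration 6: 1..11.

6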